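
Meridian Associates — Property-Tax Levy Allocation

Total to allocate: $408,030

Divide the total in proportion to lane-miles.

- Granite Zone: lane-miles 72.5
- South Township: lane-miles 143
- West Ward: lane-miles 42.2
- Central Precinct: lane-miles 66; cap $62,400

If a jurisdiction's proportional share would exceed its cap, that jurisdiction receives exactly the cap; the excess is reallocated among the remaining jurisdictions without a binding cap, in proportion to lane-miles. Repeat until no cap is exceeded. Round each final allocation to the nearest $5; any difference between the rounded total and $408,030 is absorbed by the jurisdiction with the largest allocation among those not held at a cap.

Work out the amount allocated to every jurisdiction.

Granite Zone: $97,240 | South Township: $191,790 | West Ward: $56,600 | Central Precinct: $62,400

Combined lane-miles = 323.7.
Pro-rata shares before constraints: Granite Zone 91,387.63; South Township 180,254.22; West Ward 53,193.90; Central Precinct 83,194.25.
Cap binds for Central Precinct ($62,400); residual $345,630 reallocated over remaining lane-miles 257.7.
Remaining shares: Granite Zone 97,237.78 → $97,240; South Township 191,793.13 → $191,795; West Ward 56,599.09 → $56,600.
Rounding difference −$5 applied to South Township → $191,790.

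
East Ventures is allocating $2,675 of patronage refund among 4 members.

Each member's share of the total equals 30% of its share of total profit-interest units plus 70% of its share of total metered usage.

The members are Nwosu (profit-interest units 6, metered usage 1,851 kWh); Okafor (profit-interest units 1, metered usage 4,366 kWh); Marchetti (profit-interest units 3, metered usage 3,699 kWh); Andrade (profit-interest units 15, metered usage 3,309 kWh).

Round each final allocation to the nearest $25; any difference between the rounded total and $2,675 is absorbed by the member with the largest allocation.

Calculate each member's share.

Nwosu: $450 | Okafor: $650 | Marchetti: $625 | Andrade: $950

Profit-interest units total 25; metered usage total 13,225.
Combined weights (30% profit-interest units + 70% metered usage): Nwosu 0.1700; Okafor 0.2431; Marchetti 0.2318; Andrade 0.3551.
Raw shares: Nwosu 454.68; Okafor 650.27; Marchetti 620.03; Andrade 950.01.
Rounded to nearest $25: Nwosu $450; Okafor $650; Marchetti $625; Andrade $950. Sum = $2,675.
No rounding difference to absorb.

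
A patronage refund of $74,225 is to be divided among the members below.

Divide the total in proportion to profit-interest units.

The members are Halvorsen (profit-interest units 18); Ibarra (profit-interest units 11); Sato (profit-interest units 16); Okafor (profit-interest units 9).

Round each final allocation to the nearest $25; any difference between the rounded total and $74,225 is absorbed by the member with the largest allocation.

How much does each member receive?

Profit-interest units total: 54.
Raw shares: Halvorsen 18/54 × $74,225 = 24,741.67; Ibarra 11/54 × $74,225 = 15,119.91; Sato 16/54 × $74,225 = 21,992.59; Okafor 9/54 × $74,225 = 12,370.83.
Rounded to nearest $25: Halvorsen $24,750; Ibarra $15,125; Sato $22,000; Okafor $12,375. Sum = $74,250.
Difference $74,225 − $74,250 = −$25 applied to largest allocation (Halvorsen): Halvorsen becomes $24,725.

Halvorsen: $24,725; Ibarra: $15,125; Sato: $22,000; Okafor: $12,375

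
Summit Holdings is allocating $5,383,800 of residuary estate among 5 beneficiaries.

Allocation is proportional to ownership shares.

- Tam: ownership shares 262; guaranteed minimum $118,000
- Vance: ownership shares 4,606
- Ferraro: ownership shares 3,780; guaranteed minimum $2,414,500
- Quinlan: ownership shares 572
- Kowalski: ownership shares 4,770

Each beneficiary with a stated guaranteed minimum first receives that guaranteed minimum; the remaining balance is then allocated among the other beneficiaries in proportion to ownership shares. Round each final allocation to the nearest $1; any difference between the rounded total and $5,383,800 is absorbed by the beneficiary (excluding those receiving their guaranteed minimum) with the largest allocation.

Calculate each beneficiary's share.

Tam: $118,000 · Vance: $1,320,174 · Ferraro: $2,414,500 · Quinlan: $163,947 · Kowalski: $1,367,179

Fund the minimums — Tam $118,000; Ferraro $2,414,500. Residual $2,851,300.
Residual split over remaining ownership shares 9,948: Vance 1,320,173.68 → $1,320,174; Quinlan 163,946.88 → $163,947; Kowalski 1,367,179.43 → $1,367,179.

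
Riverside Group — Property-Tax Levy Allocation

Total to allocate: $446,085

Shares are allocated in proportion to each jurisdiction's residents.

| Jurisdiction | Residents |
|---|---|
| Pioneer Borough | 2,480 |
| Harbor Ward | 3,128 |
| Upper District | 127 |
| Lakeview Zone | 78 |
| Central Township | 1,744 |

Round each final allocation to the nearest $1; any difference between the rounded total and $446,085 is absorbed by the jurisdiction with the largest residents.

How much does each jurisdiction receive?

Combined residents = 2,480 + 3,128 + 127 + 78 + 1,744 = 7,557.
Pro-rata amounts: Pioneer Borough 146,392.85; Harbor Ward 184,643.89; Upper District 7,496.73; Lakeview Zone 4,604.29; Central Township 102,947.23.
Rounded to nearest $1: Pioneer Borough $146,393; Harbor Ward $184,644; Upper District $7,497; Lakeview Zone $4,604; Central Township $102,947. Sum = $446,085.
Sum already equals the total — no adjustment.

Pioneer Borough: $146,393 | Harbor Ward: $184,644 | Upper District: $7,497 | Lakeview Zone: $4,604 | Central Township: $102,947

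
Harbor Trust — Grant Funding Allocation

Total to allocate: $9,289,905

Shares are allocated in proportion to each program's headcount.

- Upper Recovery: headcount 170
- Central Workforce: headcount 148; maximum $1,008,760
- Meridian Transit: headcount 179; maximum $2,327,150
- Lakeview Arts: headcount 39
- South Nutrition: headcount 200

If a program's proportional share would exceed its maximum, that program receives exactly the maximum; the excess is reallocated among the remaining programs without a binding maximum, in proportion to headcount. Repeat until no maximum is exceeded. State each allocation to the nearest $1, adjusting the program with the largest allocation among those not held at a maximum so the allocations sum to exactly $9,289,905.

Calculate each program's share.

Upper Recovery: $2,474,766; Central Workforce: $1,008,760; Meridian Transit: $2,327,150; Lakeview Arts: $567,740; South Nutrition: $2,911,489

Sum of headcount: 736.
Pro-rata shares before constraints: Upper Recovery 2,145,766.10; Central Workforce 1,868,078.72; Meridian Transit 2,259,365.48; Lakeview Arts 492,263.99; South Nutrition 2,524,430.71.
Capped: Central Workforce ($1,008,760); balance $8,281,145 reallocated over remaining headcount 588.
Capped: Meridian Transit ($2,327,150); balance $5,953,995 reallocated over remaining headcount 409.
Shares after redistribution: Upper Recovery 2,474,765.65 → $2,474,766; Lakeview Arts 567,740.35 → $567,740; South Nutrition 2,911,489.00 → $2,911,489.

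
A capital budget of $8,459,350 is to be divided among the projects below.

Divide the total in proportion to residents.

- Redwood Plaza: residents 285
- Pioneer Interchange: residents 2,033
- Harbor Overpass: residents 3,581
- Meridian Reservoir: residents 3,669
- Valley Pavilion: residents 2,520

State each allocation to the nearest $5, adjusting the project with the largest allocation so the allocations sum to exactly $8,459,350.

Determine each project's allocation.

Redwood Plaza: $199,445; Pioneer Interchange: $1,422,720; Harbor Overpass: $2,506,035; Meridian Reservoir: $2,567,620; Valley Pavilion: $1,763,530

Combined residents = 12,088.
Proportional shares: Redwood Plaza 285/12,088 × $8,459,350 = 199,446.95; Pioneer Interchange 2,033/12,088 × $8,459,350 = 1,422,721.59; Harbor Overpass 3,581/12,088 × $8,459,350 = 2,506,033.45; Meridian Reservoir 3,669/12,088 × $8,459,350 = 2,567,617.07; Valley Pavilion 2,520/12,088 × $8,459,350 = 1,763,530.94.
At nearest $5: Redwood Plaza $199,445; Pioneer Interchange $1,422,720; Harbor Overpass $2,506,035; Meridian Reservoir $2,567,615; Valley Pavilion $1,763,530. Sum = $8,459,345.
Difference $8,459,350 − $8,459,345 = +$5 applied to largest allocation (Meridian Reservoir): Meridian Reservoir becomes $2,567,620.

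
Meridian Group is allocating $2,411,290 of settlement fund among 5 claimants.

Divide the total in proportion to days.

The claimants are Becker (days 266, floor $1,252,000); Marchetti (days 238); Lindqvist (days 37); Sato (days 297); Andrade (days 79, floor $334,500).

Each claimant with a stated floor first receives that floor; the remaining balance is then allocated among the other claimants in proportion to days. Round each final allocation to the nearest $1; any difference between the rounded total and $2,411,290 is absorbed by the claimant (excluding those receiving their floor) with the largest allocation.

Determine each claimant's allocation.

Fund the minimums — Becker $1,252,000; Andrade $334,500. Remaining pool $824,790.
Remaining pool split over remaining days 572: Marchetti 343,181.85 → $343,182; Lindqvist 53,351.80 → $53,352; Sato 428,256.35 → $428,256.

Becker: $1,252,000 · Marchetti: $343,182 · Lindqvist: $53,352 · Sato: $428,256 · Andrade: $334,500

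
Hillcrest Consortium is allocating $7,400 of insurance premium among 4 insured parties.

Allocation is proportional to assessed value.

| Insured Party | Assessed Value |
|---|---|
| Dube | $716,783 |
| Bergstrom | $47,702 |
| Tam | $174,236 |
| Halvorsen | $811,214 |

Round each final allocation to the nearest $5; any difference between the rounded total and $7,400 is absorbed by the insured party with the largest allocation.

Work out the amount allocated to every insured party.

Assessed value total: 1,749,935.
Raw shares: Dube 716,783/1,749,935 × $7,400 = 3,031.08; Bergstrom 47,702/1,749,935 × $7,400 = 201.72; Tam 174,236/1,749,935 × $7,400 = 736.80; Halvorsen 811,214/1,749,935 × $7,400 = 3,430.40.
Rounded to nearest $5: Dube $3,030; Bergstrom $200; Tam $735; Halvorsen $3,430. Sum = $7,395.
Difference $7,400 − $7,395 = +$5 applied to largest allocation (Halvorsen): Halvorsen becomes $3,435.

Dube: $3,030 | Bergstrom: $200 | Tam: $735 | Halvorsen: $3,435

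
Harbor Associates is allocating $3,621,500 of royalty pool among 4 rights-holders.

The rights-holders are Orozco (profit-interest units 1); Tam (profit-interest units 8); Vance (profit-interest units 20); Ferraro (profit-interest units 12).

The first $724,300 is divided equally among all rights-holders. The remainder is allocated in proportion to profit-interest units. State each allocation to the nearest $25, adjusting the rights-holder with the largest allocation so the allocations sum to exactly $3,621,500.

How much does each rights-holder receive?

First tranche $724,300 split equally: $181,075 each.
Remainder $2,897,200 by profit-interest units (total 41): Orozco 70,663.41 → $70,675; Tam 565,307.32 → $565,300; Vance 1,413,268.29 → $1,413,275; Ferraro 847,960.98 → $847,950.
Totals: Orozco $181,075 + $70,675 = $251,750; Tam $181,075 + $565,300 = $746,375; Vance $181,075 + $1,413,275 = $1,594,350; Ferraro $181,075 + $847,950 = $1,029,025.

Orozco: $251,750 | Tam: $746,375 | Vance: $1,594,350 | Ferraro: $1,029,025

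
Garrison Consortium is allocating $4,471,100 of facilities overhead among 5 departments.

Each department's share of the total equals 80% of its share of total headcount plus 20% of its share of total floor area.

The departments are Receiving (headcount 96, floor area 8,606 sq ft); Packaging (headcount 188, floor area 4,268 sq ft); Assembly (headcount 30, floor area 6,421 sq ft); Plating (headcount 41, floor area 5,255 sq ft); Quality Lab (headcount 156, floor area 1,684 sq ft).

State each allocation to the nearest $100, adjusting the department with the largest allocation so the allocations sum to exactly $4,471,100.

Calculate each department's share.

Receiving: $965,300 · Packaging: $1,461,400 · Assembly: $428,900 · Plating: $466,100 · Quality Lab: $1,149,400

Totals — headcount 511, floor area 26,234.
Combined weights (80% headcount + 20% floor area): Receiving 0.2159; Packaging 0.3269; Assembly 0.0959; Plating 0.1043; Quality Lab 0.2571.
Pro-rata amounts: Receiving 965,324.16; Packaging 1,461,436.18; Assembly 428,861.09; Plating 466,113.88; Quality Lab 1,149,364.70.
Rounded to nearest $100: Receiving $965,300; Packaging $1,461,400; Assembly $428,900; Plating $466,100; Quality Lab $1,149,400. Sum = $4,471,100.
Sum already equals the total — no adjustment.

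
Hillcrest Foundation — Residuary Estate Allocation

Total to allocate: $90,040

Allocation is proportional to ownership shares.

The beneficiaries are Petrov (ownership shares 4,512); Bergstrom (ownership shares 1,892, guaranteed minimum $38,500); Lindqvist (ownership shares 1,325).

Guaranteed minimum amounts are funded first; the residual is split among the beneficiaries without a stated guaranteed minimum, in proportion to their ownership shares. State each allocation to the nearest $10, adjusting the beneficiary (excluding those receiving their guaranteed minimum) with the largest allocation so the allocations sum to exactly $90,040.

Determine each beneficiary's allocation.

Petrov: $39,840; Bergstrom: $38,500; Lindqvist: $11,700

Minimums first: Bergstrom $38,500. Residual $51,540.
Residual split over remaining ownership shares 5,837: Petrov 39,840.41 → $39,840; Lindqvist 11,699.59 → $11,700.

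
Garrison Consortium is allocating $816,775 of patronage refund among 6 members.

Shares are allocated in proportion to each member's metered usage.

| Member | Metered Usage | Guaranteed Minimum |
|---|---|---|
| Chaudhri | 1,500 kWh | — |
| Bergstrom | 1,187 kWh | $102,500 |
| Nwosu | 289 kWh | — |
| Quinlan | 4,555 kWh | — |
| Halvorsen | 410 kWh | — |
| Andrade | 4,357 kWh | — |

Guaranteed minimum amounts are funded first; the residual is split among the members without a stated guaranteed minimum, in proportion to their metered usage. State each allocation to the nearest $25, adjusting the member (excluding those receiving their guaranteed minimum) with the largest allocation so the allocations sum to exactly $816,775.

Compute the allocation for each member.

Minimums first: Bergstrom $102,500. Remaining pool $714,275.
Remaining pool split over remaining metered usage 11,111: Chaudhri 96,428.09 → $96,425; Nwosu 18,578.48 → $18,575; Quinlan 292,819.96 → $292,825; Halvorsen 26,357.01 → $26,350; Andrade 280,091.46 → $280,100.

Chaudhri: $96,425; Bergstrom: $102,500; Nwosu: $18,575; Quinlan: $292,825; Halvorsen: $26,350; Andrade: $280,100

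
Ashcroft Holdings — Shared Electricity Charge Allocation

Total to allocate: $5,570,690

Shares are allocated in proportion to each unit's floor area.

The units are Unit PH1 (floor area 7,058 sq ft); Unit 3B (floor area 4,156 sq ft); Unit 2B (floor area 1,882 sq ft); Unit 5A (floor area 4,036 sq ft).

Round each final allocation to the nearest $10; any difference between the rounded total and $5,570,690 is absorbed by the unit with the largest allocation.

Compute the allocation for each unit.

Unit PH1: $2,294,990 | Unit 3B: $1,351,380 | Unit 2B: $611,960 | Unit 5A: $1,312,360

Floor area total: 17,132.
Proportional shares: Unit PH1 7,058/17,132 × $5,570,690 = 2,294,999.42; Unit 3B 4,156/17,132 × $5,570,690 = 1,351,376.82; Unit 2B 1,882/17,132 × $5,570,690 = 611,956.49; Unit 5A 4,036/17,132 × $5,570,690 = 1,312,357.28.
Rounded to nearest $10: Unit PH1 $2,295,000; Unit 3B $1,351,380; Unit 2B $611,960; Unit 5A $1,312,360. Sum = $5,570,700.
Difference $5,570,690 − $5,570,700 = −$10 applied to largest allocation (Unit PH1): Unit PH1 becomes $2,294,990.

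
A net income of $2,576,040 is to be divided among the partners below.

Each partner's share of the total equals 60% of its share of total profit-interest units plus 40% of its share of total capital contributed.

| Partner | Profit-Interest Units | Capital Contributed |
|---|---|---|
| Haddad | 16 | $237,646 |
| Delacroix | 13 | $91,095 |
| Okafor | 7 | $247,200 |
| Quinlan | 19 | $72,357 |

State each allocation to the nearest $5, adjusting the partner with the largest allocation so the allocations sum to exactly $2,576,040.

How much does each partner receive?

Totals — profit-interest units 55, capital contributed 648,298.
Combined weights (60% profit-interest units + 40% capital contributed): Haddad 0.3212; Delacroix 0.1980; Okafor 0.2289; Quinlan 0.2519.
Proportional shares: Haddad 827,354.72; Delacroix 510,117.27; Okafor 589,619.72; Quinlan 648,948.30.
Rounded to nearest $5: Haddad $827,355; Delacroix $510,115; Okafor $589,620; Quinlan $648,950. Sum = $2,576,040.
Rounded total matches; no reconciliation needed.

Haddad: $827,355; Delacroix: $510,115; Okafor: $589,620; Quinlan: $648,950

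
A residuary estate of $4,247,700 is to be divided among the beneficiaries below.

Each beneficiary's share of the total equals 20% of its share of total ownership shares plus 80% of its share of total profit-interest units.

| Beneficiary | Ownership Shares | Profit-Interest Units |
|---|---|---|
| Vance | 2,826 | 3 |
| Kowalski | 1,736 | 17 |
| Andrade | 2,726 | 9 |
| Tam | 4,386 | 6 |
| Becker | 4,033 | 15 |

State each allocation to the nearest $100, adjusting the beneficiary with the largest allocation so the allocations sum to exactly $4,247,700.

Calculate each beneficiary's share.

Ownership shares total 15,707; profit-interest units total 50.
Blended shares (20% ownership shares + 80% profit-interest units): Vance 0.0840; Kowalski 0.2941; Andrade 0.1787; Tam 0.1518; Becker 0.2914.
Raw shares: Vance 356,738.65; Kowalski 1,249,268.93; Andrade 759,109.18; Tam 645,003.52; Becker 1,237,579.71.
Rounded to nearest $100: Vance $356,700; Kowalski $1,249,300; Andrade $759,100; Tam $645,000; Becker $1,237,600. Sum = $4,247,700.
Rounded total matches; no reconciliation needed.

Vance: $356,700 | Kowalski: $1,249,300 | Andrade: $759,100 | Tam: $645,000 | Becker: $1,237,600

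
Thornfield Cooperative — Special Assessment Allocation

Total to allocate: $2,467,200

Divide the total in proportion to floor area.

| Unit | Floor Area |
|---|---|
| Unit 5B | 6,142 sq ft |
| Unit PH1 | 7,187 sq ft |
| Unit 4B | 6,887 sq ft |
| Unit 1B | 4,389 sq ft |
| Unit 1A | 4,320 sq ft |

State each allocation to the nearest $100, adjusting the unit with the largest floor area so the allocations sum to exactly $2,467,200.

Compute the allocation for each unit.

Total floor area = 6,142 + 7,187 + 6,887 + 4,389 + 4,320 = 28,925.
Proportional shares: Unit 5B 523,890.83; Unit PH1 613,025.63; Unit 4B 587,436.69; Unit 1B 374,366.15; Unit 1A 368,480.69.
Rounded to nearest $100: Unit 5B $523,900; Unit PH1 $613,000; Unit 4B $587,400; Unit 1B $374,400; Unit 1A $368,500. Sum = $2,467,200.
Rounded total matches; no reconciliation needed.

Unit 5B: $523,900 | Unit PH1: $613,000 | Unit 4B: $587,400 | Unit 1B: $374,400 | Unit 1A: $368,500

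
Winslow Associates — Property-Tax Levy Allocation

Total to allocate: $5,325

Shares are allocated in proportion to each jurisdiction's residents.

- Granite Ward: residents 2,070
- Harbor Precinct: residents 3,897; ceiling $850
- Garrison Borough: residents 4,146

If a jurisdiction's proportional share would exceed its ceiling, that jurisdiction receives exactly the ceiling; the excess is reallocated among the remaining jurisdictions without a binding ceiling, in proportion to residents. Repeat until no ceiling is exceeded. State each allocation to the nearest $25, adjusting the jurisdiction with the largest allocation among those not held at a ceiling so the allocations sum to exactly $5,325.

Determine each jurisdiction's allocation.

Granite Ward: $1,500; Harbor Precinct: $850; Garrison Borough: $2,975

Total residents = 10,113.
Proportional shares (ignoring caps): Granite Ward 1,089.96; Harbor Precinct 2,051.97; Garrison Borough 2,183.08.
Cap binds for Harbor Precinct ($850); residual $4,475 reallocated over remaining residents 6,216.
Shares after redistribution: Granite Ward 1,490.23 → $1,500; Garrison Borough 2,984.77 → $2,975.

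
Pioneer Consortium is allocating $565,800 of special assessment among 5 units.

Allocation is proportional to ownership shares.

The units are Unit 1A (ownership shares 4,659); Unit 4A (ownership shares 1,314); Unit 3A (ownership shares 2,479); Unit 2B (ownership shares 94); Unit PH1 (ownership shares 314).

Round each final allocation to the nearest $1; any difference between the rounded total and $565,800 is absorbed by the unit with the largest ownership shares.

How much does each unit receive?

Ownership shares total: 4,659 + 1,314 + 2,479 + 94 + 314 = 8,860.
Pro-rata amounts: Unit 1A 297,523.95; Unit 4A 83,912.10; Unit 3A 158,309.05; Unit 2B 6,002.84; Unit PH1 20,052.05.
Rounded to nearest $1: Unit 1A $297,524; Unit 4A $83,912; Unit 3A $158,309; Unit 2B $6,003; Unit PH1 $20,052. Sum = $565,800.
Sum already equals the total — no adjustment.

Unit 1A: $297,524; Unit 4A: $83,912; Unit 3A: $158,309; Unit 2B: $6,003; Unit PH1: $20,052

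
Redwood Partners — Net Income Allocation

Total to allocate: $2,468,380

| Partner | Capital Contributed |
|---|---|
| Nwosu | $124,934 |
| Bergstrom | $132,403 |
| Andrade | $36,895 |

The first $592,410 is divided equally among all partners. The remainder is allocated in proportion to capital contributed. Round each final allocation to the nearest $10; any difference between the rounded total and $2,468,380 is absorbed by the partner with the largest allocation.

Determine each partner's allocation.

Nwosu: $994,030 | Bergstrom: $1,041,640 | Andrade: $432,710

First tranche $592,410 split equally: $197,470 each.
Remainder $1,875,970 by capital contributed (total 294,232): Nwosu 796,556.58 → $796,560; Bergstrom 844,177.57 → $844,180; Andrade 235,235.85 → $235,240.
Rounding difference −$10 on remainder applied to Bergstrom.
Totals: Nwosu $197,470 + $796,560 = $994,030; Bergstrom $197,470 + $844,170 = $1,041,640; Andrade $197,470 + $235,240 = $432,710.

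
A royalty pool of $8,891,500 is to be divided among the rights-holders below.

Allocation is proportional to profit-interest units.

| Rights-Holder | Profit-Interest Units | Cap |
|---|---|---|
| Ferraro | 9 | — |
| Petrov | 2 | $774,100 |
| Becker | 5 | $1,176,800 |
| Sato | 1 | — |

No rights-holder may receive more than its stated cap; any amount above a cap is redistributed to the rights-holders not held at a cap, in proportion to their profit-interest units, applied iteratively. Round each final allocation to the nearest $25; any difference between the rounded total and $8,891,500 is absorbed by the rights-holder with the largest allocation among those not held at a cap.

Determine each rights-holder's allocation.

Profit-interest units total: 17.
Proportional shares (ignoring caps): Ferraro 4,707,264.71; Petrov 1,046,058.82; Becker 2,615,147.06; Sato 523,029.41.
Cap binds for Petrov ($774,100), Becker ($1,176,800); remaining pool $6,940,600 reallocated over remaining profit-interest units 10.
Shares after redistribution: Ferraro 6,246,540.00 → $6,246,550; Sato 694,060.00 → $694,050.

Ferraro: $6,246,550; Petrov: $774,100; Becker: $1,176,800; Sato: $694,050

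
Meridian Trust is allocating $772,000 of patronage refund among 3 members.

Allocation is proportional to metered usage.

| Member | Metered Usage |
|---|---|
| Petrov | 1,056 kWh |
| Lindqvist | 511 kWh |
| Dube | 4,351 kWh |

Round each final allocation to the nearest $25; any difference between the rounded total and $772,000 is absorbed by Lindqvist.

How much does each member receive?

Petrov: $137,750 | Lindqvist: $66,675 | Dube: $567,575

Total metered usage = 5,918.
Unrounded shares: Petrov 1,056/5,918 × $772,000 = 137,754.65; Lindqvist 511/5,918 × $772,000 = 66,659.68; Dube 4,351/5,918 × $772,000 = 567,585.67.
After rounding ($25): Petrov $137,750; Lindqvist $66,650; Dube $567,575. Sum = $771,975.
Difference $772,000 − $771,975 = +$25 applied to Lindqvist: Lindqvist becomes $66,675.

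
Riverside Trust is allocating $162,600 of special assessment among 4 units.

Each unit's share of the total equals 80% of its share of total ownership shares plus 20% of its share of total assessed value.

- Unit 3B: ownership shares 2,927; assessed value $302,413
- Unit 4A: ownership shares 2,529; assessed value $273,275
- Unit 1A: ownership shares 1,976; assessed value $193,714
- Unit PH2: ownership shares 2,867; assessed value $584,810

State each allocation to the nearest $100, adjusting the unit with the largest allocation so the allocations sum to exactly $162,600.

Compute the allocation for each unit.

Totals — ownership shares 10,299, assessed value 1,354,212.
Blended shares (80% ownership shares + 20% assessed value): Unit 3B 0.2720; Unit 4A 0.2368; Unit 1A 0.1821; Unit PH2 0.3091.
Pro-rata amounts: Unit 3B 44,231.18; Unit 4A 38,504.58; Unit 1A 29,609.42; Unit PH2 50,254.83.
At nearest $100: Unit 3B $44,200; Unit 4A $38,500; Unit 1A $29,600; Unit PH2 $50,300. Sum = $162,600.
Sum already equals the total — no adjustment.

Unit 3B: $44,200 | Unit 4A: $38,500 | Unit 1A: $29,600 | Unit PH2: $50,300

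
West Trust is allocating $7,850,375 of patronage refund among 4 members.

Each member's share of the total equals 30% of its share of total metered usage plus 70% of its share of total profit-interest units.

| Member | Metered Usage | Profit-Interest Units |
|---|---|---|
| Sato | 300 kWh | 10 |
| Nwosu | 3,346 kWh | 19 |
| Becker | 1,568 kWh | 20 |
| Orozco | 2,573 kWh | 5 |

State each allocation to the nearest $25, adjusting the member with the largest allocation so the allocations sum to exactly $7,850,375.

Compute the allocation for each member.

Totals — metered usage 7,787, profit-interest units 54.
Combined weights (30% metered usage + 70% profit-interest units): Sato 0.1412; Nwosu 0.3752; Becker 0.3197; Orozco 0.1639.
Unrounded shares: Sato 1,108,373.67; Nwosu 2,945,487.78; Becker 2,509,510.79; Orozco 1,287,002.76.
Rounded to nearest $25: Sato $1,108,375; Nwosu $2,945,500; Becker $2,509,500; Orozco $1,287,000. Sum = $7,850,375.
No rounding difference to absorb.

Sato: $1,108,375 | Nwosu: $2,945,500 | Becker: $2,509,500 | Orozco: $1,287,000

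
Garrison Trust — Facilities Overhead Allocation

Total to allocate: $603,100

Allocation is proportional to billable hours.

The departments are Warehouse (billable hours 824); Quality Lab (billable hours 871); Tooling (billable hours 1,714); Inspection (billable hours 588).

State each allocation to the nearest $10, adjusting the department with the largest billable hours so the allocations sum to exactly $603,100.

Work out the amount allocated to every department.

Billable hours total: 3,997.
Unrounded shares: Warehouse 824/3,997 × $603,100 = 124,331.85; Quality Lab 871/3,997 × $603,100 = 131,423.59; Tooling 1,714/3,997 × $603,100 = 258,622.32; Inspection 588/3,997 × $603,100 = 88,722.24.
After rounding ($10): Warehouse $124,330; Quality Lab $131,420; Tooling $258,620; Inspection $88,720. Sum = $603,090.
Difference $603,100 − $603,090 = +$10 applied to largest billable hours (Tooling): Tooling becomes $258,630.

Warehouse: $124,330; Quality Lab: $131,420; Tooling: $258,630; Inspection: $88,720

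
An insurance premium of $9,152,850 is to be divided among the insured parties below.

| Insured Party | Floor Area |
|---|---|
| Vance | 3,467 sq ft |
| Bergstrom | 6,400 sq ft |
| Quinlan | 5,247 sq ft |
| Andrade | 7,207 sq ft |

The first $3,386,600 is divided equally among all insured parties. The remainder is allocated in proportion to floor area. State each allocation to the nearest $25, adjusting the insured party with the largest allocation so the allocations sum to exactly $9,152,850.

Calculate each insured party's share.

Vance: $1,742,300 · Bergstrom: $2,499,975 · Quinlan: $2,202,125 · Andrade: $2,708,450

$3,386,600 shared equally gives $846,650 per insured party.
Remainder $5,766,250 by floor area (total 22,321): Vance 895,640.37 → $895,650; Bergstrom 1,653,330.94 → $1,653,325; Quinlan 1,355,473.04 → $1,355,475; Andrade 1,861,805.64 → $1,861,800.
Totals: Vance $846,650 + $895,650 = $1,742,300; Bergstrom $846,650 + $1,653,325 = $2,499,975; Quinlan $846,650 + $1,355,475 = $2,202,125; Andrade $846,650 + $1,861,800 = $2,708,450.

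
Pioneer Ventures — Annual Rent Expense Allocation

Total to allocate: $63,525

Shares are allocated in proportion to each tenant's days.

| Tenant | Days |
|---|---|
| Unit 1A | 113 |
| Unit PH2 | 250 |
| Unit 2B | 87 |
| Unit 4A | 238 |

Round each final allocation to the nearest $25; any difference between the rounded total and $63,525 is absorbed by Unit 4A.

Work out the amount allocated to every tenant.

Unit 1A: $10,425 | Unit PH2: $23,075 | Unit 2B: $8,025 | Unit 4A: $22,000

Total days = 688.
Pro-rata amounts: Unit 1A 113/688 × $63,525 = 10,433.61; Unit PH2 250/688 × $63,525 = 23,083.21; Unit 2B 87/688 × $63,525 = 8,032.96; Unit 4A 238/688 × $63,525 = 21,975.22.
At nearest $25: Unit 1A $10,425; Unit PH2 $23,075; Unit 2B $8,025; Unit 4A $21,975. Sum = $63,500.
Difference $63,525 − $63,500 = +$25 applied to Unit 4A: Unit 4A becomes $22,000.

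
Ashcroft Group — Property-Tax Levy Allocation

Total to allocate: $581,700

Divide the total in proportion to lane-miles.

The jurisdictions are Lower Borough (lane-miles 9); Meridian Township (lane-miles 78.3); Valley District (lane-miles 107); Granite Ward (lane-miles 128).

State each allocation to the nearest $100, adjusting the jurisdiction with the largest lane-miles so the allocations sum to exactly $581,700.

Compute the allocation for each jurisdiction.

Lower Borough: $16,200 | Meridian Township: $141,300 | Valley District: $193,100 | Granite Ward: $231,100

Sum of lane-miles: 322.3.
Raw shares: Lower Borough 9/322.3 × $581,700 = 16,243.56; Meridian Township 78.3/322.3 × $581,700 = 141,318.99; Valley District 107/322.3 × $581,700 = 193,117.90; Granite Ward 128/322.3 × $581,700 = 231,019.55.
After rounding ($100): Lower Borough $16,200; Meridian Township $141,300; Valley District $193,100; Granite Ward $231,000. Sum = $581,600.
Difference $581,700 − $581,600 = +$100 applied to largest lane-miles (Granite Ward): Granite Ward becomes $231,100.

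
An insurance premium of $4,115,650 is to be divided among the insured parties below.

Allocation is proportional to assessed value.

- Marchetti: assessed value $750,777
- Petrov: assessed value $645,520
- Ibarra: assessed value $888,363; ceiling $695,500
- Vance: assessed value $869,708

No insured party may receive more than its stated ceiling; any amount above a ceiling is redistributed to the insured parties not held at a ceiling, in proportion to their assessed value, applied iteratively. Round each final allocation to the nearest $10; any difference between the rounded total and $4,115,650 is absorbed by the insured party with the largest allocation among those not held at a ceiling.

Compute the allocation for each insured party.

Total assessed value = 3,154,368.
Unconstrained shares: Marchetti 979,573.52; Petrov 842,239.84; Ibarra 1,159,088.34; Vance 1,134,748.30.
Cap binds for Ibarra ($695,500); remaining pool $3,420,150 reallocated over remaining assessed value 2,266,005.
Redistributed shares: Marchetti 1,133,170.47 → $1,133,170; Petrov 974,302.89 → $974,300; Vance 1,312,676.63 → $1,312,680.

Marchetti: $1,133,170 | Petrov: $974,300 | Ibarra: $695,500 | Vance: $1,312,680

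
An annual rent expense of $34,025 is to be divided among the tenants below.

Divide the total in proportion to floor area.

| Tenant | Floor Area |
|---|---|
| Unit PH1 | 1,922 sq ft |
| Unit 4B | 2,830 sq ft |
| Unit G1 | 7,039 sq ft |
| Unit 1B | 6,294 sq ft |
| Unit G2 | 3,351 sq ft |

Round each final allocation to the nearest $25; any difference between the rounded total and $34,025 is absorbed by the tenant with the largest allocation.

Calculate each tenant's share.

Unit PH1: $3,050; Unit 4B: $4,500; Unit G1: $11,150; Unit 1B: $10,000; Unit G2: $5,325

Sum of floor area: 21,436.
Pro-rata amounts: Unit PH1 1,922/21,436 × $34,025 = 3,050.76; Unit 4B 2,830/21,436 × $34,025 = 4,492.01; Unit G1 7,039/21,436 × $34,025 = 11,172.89; Unit 1B 6,294/21,436 × $34,025 = 9,990.36; Unit G2 3,351/21,436 × $34,025 = 5,318.99.
At nearest $25: Unit PH1 $3,050; Unit 4B $4,500; Unit G1 $11,175; Unit 1B $10,000; Unit G2 $5,325. Sum = $34,050.
Difference $34,025 − $34,050 = −$25 applied to largest allocation (Unit G1): Unit G1 becomes $11,150.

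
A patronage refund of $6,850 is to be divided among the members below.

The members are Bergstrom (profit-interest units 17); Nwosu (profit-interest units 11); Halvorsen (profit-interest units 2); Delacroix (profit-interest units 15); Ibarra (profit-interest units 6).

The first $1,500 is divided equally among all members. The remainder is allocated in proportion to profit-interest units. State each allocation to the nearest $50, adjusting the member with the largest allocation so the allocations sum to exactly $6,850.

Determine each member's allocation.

Bergstrom: $2,100 | Nwosu: $1,450 | Halvorsen: $500 | Delacroix: $1,850 | Ibarra: $950

Equal tier: $1,500 ÷ 5 = $300 apiece.
Remainder $5,350 by profit-interest units (total 51): Bergstrom 1,783.33 → $1,800; Nwosu 1,153.92 → $1,150; Halvorsen 209.80 → $200; Delacroix 1,573.53 → $1,550; Ibarra 629.41 → $650.
Totals: Bergstrom $300 + $1,800 = $2,100; Nwosu $300 + $1,150 = $1,450; Halvorsen $300 + $200 = $500; Delacroix $300 + $1,550 = $1,850; Ibarra $300 + $650 = $950.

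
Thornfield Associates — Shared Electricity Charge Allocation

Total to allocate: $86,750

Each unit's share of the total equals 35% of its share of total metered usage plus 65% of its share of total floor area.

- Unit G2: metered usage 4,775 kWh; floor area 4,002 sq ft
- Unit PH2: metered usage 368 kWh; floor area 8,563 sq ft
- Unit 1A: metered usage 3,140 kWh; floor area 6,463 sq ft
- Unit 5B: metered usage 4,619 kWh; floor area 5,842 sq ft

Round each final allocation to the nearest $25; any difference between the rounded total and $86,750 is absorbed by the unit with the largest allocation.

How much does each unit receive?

Unit G2: $20,300 | Unit PH2: $20,275 | Unit 1A: $22,050 | Unit 5B: $24,125

Totals — metered usage 12,902, floor area 24,870.
Combined weights (35% metered usage + 65% floor area): Unit G2 0.2341; Unit PH2 0.2338; Unit 1A 0.2541; Unit 5B 0.2780.
Pro-rata amounts: Unit G2 20,310.78; Unit PH2 20,280.82; Unit 1A 22,042.91; Unit 5B 24,115.48.
After rounding ($25): Unit G2 $20,300; Unit PH2 $20,275; Unit 1A $22,050; Unit 5B $24,125. Sum = $86,750.
No rounding difference to absorb.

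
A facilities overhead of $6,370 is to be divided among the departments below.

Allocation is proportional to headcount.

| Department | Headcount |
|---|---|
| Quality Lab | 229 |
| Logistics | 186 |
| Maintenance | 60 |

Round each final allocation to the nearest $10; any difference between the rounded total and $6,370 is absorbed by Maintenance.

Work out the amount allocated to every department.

Quality Lab: $3,070; Logistics: $2,490; Maintenance: $810

Total headcount = 475.
Unrounded shares: Quality Lab 229/475 × $6,370 = 3,071.01; Logistics 186/475 × $6,370 = 2,494.36; Maintenance 60/475 × $6,370 = 804.63.
After rounding ($10): Quality Lab $3,070; Logistics $2,490; Maintenance $800. Sum = $6,360.
Difference $6,370 − $6,360 = +$10 applied to Maintenance: Maintenance becomes $810.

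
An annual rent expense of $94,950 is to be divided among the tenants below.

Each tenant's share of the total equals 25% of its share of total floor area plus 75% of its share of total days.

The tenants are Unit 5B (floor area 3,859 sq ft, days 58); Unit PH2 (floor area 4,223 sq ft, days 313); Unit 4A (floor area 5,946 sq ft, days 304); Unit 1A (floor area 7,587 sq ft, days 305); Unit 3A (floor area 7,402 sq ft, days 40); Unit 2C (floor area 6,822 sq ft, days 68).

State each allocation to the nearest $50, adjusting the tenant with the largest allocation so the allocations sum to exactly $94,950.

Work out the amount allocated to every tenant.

Unit 5B: $6,350 | Unit PH2: $23,300 | Unit 4A: $23,850 | Unit 1A: $25,000 | Unit 3A: $7,500 | Unit 2C: $8,950

Floor area total 35,839; days total 1,088.
Blended shares (25% floor area + 75% days): Unit 5B 0.0669; Unit PH2 0.2452; Unit 4A 0.2510; Unit 1A 0.2632; Unit 3A 0.0792; Unit 2C 0.0945.
Raw shares: Unit 5B 6,352.21; Unit PH2 23,283.73; Unit 4A 23,835.87; Unit 1A 24,988.21; Unit 3A 7,520.73; Unit 2C 8,969.25.
Rounded to nearest $50: Unit 5B $6,350; Unit PH2 $23,300; Unit 4A $23,850; Unit 1A $25,000; Unit 3A $7,500; Unit 2C $8,950. Sum = $94,950.
No rounding difference to absorb.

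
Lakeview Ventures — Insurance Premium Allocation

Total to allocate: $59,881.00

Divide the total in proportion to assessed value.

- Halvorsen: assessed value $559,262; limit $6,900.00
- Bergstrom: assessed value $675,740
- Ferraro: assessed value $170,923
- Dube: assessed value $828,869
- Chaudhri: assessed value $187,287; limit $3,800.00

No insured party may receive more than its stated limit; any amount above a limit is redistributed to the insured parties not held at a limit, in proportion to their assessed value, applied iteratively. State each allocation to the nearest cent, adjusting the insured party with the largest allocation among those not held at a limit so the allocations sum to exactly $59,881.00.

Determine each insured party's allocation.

Halvorsen: $6,900.00 · Bergstrom: $19,834.64 · Ferraro: $5,017.01 · Dube: $24,329.35 · Chaudhri: $3,800.00

Assessed value total: 2,422,081.
Proportional shares (ignoring caps): Halvorsen 13,826.6094; Bergstrom 16,706.2897; Ferraro 4,225.7217; Dube 20,492.0911; Chaudhri 4,630.2881.
Held at cap: Halvorsen ($6,900.00), Chaudhri ($3,800.00); residual $49,181.00 reallocated over remaining assessed value 1,675,532.
Shares after redistribution: Bergstrom 19,834.6370 → $19,834.64; Ferraro 5,017.0119 → $5,017.01; Dube 24,329.3511 → $24,329.35.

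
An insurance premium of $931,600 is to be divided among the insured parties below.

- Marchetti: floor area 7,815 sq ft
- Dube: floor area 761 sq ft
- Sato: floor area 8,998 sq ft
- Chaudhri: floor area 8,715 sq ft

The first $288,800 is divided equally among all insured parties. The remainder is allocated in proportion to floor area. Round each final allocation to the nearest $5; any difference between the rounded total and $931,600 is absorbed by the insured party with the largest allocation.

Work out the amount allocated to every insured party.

First tranche $288,800 split equally: $72,200 each.
Remainder $642,800 by floor area (total 26,289): Marchetti 191,086.84 → $191,085; Dube 18,607.43 → $18,605; Sato 220,012.72 → $220,015; Chaudhri 213,093.00 → $213,095.
Totals: Marchetti $72,200 + $191,085 = $263,285; Dube $72,200 + $18,605 = $90,805; Sato $72,200 + $220,015 = $292,215; Chaudhri $72,200 + $213,095 = $285,295.

Marchetti: $263,285 | Dube: $90,805 | Sato: $292,215 | Chaudhri: $285,295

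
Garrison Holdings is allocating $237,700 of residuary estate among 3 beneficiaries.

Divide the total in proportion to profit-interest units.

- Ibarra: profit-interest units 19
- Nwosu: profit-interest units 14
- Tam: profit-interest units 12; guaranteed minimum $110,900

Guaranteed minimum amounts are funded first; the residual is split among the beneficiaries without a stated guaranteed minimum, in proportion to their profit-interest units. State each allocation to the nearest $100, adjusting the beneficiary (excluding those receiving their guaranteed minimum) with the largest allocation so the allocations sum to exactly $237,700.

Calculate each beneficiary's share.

Minimums first: Tam $110,900. Remaining pool $126,800.
Remaining pool split over remaining profit-interest units 33: Ibarra 73,006.06 → $73,000; Nwosu 53,793.94 → $53,800.

Ibarra: $73,000 · Nwosu: $53,800 · Tam: $110,900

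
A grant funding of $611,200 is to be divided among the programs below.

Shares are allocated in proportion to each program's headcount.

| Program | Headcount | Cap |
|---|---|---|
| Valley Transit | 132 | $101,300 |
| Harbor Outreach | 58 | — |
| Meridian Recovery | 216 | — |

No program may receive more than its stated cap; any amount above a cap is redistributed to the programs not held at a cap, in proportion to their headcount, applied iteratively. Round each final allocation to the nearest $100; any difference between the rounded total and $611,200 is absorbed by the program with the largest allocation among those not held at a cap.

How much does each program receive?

Valley Transit: $101,300 | Harbor Outreach: $107,900 | Meridian Recovery: $402,000

Total headcount = 406.
Unconstrained shares: Valley Transit 198,715.27; Harbor Outreach 87,314.29; Meridian Recovery 325,170.44.
Cap binds for Valley Transit ($101,300); balance $509,900 reallocated over remaining headcount 274.
Redistributed shares: Harbor Outreach 107,935.04 → $107,900; Meridian Recovery 401,964.96 → $402,000.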